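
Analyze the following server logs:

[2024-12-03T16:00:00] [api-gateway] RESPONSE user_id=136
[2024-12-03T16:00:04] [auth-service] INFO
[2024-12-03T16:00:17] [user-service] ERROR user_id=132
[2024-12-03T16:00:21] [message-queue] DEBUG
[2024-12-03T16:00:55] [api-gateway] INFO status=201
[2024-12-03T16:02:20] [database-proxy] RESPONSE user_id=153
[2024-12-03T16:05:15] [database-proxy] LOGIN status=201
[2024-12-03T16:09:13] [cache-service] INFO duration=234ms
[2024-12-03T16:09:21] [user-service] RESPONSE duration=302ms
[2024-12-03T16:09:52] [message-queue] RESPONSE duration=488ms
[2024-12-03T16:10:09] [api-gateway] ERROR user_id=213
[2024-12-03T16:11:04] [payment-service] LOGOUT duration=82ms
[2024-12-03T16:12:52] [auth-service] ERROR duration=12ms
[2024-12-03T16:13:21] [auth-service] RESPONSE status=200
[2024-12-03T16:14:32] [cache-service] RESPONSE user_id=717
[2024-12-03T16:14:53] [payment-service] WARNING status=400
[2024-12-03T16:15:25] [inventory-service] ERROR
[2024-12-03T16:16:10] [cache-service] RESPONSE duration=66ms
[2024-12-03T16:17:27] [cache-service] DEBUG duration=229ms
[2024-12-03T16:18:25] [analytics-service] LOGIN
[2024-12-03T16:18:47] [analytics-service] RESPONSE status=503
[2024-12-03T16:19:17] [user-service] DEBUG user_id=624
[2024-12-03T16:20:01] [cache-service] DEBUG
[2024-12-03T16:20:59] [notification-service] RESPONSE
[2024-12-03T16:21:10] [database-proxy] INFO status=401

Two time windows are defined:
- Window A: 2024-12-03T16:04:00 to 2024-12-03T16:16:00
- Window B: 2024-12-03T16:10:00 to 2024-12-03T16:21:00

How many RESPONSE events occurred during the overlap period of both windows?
2

To find overlap events:

1. Window A: 2024-12-03T16:04:00 to 2024-12-03T16:16:00
2. Window B: 2024-12-03T16:10:00 to 2024-12-03T16:21:00
3. Overlap period: 2024-12-03T16:10:00 to 2024-12-03T16:16:00
4. Count RESPONSE events in overlap: 2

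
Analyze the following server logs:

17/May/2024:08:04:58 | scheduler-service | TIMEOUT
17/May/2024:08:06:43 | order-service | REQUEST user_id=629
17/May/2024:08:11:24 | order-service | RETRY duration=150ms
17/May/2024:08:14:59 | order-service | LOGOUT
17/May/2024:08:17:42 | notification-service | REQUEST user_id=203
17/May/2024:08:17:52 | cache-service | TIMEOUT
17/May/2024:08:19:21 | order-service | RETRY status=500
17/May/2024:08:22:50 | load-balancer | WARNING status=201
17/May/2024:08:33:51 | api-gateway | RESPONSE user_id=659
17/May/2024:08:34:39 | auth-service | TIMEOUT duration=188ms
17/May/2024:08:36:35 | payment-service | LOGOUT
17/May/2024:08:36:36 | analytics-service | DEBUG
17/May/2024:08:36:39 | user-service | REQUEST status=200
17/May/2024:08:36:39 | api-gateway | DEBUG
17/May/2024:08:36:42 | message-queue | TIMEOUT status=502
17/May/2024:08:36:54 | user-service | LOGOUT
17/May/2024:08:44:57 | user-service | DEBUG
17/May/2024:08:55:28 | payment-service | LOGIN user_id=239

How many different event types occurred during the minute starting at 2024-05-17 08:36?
4

To count unique event types:

1. Filter events in the minute starting at 2024-05-17 08:36
2. Extract event types from matching entries
3. Count unique types: 4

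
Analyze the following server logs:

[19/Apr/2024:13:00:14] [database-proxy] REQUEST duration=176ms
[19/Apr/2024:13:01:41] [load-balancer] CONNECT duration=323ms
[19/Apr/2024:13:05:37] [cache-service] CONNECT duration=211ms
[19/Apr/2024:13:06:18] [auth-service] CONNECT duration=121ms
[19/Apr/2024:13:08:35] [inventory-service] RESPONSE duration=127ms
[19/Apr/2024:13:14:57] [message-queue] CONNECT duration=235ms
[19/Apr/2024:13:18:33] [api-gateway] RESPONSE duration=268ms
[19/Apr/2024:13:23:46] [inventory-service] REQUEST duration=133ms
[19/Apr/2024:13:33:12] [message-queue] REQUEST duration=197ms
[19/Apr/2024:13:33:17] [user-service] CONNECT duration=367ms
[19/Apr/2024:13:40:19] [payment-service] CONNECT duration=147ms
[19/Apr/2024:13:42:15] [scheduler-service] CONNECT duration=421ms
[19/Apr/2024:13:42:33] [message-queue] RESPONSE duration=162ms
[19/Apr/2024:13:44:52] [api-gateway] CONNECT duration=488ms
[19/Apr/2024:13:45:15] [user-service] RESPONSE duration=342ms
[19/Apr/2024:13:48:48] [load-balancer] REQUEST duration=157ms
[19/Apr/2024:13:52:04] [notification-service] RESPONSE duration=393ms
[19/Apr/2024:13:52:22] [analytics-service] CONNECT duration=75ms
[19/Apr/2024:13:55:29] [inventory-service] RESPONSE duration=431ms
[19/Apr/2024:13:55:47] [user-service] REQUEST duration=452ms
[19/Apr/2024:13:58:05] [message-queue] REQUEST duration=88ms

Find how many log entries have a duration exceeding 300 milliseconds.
8

To count timeouts:

1. Threshold: 300ms
2. Extract duration from each log entry
3. Count entries where duration > 300
4. Timeout count: 8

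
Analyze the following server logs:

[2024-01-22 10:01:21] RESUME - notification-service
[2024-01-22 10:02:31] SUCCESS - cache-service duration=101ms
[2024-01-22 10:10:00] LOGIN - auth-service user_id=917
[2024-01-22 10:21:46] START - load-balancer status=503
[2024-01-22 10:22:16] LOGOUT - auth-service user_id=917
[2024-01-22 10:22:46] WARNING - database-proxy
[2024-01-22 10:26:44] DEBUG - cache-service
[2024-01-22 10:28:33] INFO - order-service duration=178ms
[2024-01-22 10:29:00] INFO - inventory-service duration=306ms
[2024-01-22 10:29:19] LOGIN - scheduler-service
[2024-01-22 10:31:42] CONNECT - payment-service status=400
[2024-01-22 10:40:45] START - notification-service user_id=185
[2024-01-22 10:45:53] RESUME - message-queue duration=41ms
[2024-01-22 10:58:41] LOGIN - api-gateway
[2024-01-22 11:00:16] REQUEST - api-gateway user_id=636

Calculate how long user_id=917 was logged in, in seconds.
736

To calculate session duration:

1. Find LOGIN event for user_id=917: 2024-01-22 10:10:00
2. Find LOGOUT event for user_id=917: 2024-01-22 10:22:16
3. Session duration: 2024-01-22 10:22:16 - 2024-01-22 10:10:00 = 736 seconds (12 minutes)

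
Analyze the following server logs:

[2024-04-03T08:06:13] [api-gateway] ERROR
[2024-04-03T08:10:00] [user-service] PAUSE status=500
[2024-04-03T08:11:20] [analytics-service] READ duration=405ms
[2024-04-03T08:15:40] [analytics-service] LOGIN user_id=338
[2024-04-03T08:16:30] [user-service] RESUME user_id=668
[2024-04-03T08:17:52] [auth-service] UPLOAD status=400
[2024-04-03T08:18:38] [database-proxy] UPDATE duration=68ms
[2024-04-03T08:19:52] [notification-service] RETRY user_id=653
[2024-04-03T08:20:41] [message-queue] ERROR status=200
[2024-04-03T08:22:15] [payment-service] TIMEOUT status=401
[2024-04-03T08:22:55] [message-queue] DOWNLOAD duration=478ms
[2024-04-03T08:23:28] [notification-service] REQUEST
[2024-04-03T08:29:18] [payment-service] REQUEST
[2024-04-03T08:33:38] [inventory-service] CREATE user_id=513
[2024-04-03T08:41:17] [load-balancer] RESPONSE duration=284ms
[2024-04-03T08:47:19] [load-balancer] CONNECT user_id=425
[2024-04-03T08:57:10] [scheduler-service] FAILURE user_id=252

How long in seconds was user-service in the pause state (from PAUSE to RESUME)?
390

To calculate state duration:

1. Find PAUSE event for user-service: 2024-04-03T08:10:00
2. Find RESUME event for user-service: 2024-04-03T08:16:30
3. Calculate duration: 2024-04-03T08:16:30 - 2024-04-03T08:10:00 = 390 seconds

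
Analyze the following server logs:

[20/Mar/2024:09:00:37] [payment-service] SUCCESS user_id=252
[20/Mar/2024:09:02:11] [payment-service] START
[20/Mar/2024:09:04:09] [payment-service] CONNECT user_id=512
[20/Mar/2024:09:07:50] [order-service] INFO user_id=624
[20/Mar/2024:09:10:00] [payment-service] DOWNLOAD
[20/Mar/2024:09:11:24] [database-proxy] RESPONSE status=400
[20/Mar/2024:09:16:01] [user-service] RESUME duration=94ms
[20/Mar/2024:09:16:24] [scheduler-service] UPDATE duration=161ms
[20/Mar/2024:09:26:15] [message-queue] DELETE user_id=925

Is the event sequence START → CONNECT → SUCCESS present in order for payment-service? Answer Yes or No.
No

To verify sequence order:

1. Find all events in sequence START → CONNECT → SUCCESS for payment-service
2. Extract their timestamps
3. Check if timestamps are in ascending order
4. Result: No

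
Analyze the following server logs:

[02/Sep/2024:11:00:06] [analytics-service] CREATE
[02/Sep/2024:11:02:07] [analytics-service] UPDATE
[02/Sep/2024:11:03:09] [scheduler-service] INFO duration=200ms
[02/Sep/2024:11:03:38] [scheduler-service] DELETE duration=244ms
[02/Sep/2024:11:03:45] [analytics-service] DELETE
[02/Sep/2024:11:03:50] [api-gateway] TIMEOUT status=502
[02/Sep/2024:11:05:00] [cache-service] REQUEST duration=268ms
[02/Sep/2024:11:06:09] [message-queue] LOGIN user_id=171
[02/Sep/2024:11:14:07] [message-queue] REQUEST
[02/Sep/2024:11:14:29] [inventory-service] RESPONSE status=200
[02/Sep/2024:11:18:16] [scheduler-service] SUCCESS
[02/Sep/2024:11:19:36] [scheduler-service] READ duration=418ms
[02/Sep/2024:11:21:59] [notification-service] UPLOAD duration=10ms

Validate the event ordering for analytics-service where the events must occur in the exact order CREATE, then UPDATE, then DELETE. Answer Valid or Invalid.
Valid

To validate ordering:

1. Required order: CREATE → UPDATE → DELETE
2. Rule: the events must occur in the exact order CREATE, then UPDATE, then DELETE
3. Check actual order of events for analytics-service
4. Result: Valid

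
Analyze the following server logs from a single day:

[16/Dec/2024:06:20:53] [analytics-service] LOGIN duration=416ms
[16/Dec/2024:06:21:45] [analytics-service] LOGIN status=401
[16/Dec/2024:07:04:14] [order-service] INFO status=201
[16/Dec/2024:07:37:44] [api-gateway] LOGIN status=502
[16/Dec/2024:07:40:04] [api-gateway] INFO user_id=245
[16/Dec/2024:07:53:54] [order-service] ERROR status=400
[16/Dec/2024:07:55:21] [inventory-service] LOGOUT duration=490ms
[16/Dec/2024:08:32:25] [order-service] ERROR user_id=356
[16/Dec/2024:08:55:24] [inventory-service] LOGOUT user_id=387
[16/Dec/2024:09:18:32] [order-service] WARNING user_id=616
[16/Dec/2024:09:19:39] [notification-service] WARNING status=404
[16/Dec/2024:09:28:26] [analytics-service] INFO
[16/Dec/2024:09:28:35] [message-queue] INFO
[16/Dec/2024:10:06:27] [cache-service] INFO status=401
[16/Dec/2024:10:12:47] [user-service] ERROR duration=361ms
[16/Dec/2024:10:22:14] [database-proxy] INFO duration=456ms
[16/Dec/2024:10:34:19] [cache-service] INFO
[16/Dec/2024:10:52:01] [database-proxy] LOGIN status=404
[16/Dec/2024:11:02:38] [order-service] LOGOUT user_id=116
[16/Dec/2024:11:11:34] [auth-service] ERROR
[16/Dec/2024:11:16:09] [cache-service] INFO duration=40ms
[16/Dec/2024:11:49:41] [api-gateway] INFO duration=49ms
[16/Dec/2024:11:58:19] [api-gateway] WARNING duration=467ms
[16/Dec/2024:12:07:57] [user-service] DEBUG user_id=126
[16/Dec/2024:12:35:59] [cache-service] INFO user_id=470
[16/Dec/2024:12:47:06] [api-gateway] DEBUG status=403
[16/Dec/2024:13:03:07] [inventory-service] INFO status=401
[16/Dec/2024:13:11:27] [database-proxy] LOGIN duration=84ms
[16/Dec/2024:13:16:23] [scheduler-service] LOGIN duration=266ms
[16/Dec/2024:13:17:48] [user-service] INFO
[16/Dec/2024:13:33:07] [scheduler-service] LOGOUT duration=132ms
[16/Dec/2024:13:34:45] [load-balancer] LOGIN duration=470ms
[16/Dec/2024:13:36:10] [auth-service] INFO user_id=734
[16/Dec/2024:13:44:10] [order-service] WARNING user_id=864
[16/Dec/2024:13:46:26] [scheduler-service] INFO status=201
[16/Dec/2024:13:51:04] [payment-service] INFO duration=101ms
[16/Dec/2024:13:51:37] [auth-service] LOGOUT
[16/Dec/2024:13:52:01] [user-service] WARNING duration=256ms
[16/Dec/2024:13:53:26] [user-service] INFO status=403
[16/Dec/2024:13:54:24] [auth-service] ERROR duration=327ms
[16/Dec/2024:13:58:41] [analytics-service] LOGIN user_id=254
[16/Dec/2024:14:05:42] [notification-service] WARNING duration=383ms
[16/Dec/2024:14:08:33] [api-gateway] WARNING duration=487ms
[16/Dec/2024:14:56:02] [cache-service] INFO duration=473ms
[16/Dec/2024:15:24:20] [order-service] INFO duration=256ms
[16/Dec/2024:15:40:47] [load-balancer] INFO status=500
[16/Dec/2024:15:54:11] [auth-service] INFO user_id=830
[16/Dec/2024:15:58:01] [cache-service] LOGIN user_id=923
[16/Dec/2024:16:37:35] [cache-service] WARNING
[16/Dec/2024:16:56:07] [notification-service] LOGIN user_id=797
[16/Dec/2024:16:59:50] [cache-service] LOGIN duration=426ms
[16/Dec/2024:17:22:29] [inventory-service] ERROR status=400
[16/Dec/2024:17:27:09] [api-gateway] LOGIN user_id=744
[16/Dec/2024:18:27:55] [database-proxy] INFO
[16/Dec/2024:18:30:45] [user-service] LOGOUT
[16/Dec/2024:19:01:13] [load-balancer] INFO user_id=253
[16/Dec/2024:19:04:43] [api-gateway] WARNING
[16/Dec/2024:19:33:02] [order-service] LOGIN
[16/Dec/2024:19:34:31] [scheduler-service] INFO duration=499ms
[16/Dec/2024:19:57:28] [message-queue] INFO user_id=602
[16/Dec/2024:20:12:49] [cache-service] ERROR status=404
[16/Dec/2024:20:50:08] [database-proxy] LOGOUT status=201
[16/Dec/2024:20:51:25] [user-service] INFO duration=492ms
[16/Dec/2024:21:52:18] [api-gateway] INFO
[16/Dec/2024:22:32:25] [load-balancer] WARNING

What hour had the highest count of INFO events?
13

To find the peak hour:

1. Group all INFO events by hour
2. Count events in each hour
3. Find hour with maximum count
4. Peak hour: 13 (with 6 events)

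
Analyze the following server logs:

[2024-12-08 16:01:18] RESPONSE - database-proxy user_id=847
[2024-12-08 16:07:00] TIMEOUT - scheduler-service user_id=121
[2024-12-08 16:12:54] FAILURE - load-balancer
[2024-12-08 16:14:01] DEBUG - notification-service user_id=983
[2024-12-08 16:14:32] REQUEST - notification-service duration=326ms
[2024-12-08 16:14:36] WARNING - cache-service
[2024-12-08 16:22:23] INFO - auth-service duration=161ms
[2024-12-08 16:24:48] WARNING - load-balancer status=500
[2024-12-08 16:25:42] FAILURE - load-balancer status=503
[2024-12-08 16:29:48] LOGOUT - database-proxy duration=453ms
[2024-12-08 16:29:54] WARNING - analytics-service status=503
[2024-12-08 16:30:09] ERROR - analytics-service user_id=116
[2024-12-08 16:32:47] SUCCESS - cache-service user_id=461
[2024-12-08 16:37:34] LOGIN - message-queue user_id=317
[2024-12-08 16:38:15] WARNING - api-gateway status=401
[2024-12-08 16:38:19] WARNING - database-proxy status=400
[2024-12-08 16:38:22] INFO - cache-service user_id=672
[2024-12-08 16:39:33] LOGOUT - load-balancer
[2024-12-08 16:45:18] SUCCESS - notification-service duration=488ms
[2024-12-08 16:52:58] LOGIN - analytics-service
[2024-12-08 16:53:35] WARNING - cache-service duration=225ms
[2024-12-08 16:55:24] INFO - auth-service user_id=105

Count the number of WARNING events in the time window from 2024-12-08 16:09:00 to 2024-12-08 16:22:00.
1

To count events in the time window:

1. Window boundaries: 2024-12-08 16:09:00 to 2024-12-08 16:22:00
2. Filter for WARNING events within this window
3. Count matching events: 1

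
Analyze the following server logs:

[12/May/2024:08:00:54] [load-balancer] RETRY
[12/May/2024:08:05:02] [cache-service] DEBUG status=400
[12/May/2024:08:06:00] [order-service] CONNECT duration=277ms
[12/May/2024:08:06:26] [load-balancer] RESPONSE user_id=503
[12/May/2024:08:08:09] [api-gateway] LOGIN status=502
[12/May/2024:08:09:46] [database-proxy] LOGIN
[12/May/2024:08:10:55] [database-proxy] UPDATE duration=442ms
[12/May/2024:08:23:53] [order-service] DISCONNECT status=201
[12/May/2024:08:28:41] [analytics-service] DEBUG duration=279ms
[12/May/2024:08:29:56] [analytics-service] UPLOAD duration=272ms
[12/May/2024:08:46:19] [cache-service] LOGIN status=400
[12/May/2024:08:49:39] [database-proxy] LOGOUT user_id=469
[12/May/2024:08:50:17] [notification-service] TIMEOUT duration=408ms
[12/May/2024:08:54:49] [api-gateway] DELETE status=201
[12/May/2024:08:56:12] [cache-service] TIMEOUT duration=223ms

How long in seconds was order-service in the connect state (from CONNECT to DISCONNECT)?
1073

To calculate state duration:

1. Find CONNECT event for order-service: 12/May/2024:08:06:00
2. Find DISCONNECT event for order-service: 12/May/2024:08:23:53
3. Calculate duration: 12/May/2024:08:23:53 - 12/May/2024:08:06:00 = 1073 seconds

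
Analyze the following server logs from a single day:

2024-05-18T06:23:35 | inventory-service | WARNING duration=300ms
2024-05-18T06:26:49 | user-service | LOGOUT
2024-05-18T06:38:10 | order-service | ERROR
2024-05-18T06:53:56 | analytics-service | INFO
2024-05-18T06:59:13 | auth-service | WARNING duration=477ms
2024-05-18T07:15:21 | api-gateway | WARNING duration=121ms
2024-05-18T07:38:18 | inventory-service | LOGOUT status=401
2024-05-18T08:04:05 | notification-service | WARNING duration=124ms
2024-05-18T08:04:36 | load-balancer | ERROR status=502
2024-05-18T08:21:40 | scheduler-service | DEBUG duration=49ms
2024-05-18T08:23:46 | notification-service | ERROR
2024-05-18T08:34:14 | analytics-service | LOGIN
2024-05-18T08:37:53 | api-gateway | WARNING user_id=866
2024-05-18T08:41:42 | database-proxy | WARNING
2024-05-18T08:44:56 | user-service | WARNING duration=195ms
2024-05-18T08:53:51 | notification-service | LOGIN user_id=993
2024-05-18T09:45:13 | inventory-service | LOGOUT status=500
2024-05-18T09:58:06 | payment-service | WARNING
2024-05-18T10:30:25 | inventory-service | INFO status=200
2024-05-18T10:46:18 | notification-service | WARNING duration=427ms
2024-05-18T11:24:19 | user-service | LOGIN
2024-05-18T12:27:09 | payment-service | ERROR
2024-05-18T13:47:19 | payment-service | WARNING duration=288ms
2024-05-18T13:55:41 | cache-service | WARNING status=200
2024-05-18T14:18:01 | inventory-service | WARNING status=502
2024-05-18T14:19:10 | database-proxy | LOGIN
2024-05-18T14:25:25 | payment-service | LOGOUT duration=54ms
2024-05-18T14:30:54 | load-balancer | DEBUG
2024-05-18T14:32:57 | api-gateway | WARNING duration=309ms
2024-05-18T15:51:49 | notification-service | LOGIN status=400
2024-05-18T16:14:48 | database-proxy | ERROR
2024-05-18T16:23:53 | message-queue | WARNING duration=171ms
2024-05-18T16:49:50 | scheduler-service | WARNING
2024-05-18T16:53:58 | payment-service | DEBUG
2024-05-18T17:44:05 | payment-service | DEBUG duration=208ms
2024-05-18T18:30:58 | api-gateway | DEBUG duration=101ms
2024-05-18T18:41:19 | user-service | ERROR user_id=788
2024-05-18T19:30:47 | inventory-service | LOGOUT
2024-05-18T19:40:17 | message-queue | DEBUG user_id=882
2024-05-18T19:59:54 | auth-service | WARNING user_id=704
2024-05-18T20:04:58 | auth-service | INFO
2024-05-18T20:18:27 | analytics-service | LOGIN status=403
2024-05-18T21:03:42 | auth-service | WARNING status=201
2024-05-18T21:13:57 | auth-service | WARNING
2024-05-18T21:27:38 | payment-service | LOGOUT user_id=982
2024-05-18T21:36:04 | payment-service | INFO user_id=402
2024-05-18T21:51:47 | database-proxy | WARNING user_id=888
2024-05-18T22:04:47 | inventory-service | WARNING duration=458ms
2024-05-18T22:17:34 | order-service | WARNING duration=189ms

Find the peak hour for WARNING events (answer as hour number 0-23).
8

To find the peak hour:

1. Group all WARNING events by hour
2. Count events in each hour
3. Find hour with maximum count
4. Peak hour: 8 (with 4 events)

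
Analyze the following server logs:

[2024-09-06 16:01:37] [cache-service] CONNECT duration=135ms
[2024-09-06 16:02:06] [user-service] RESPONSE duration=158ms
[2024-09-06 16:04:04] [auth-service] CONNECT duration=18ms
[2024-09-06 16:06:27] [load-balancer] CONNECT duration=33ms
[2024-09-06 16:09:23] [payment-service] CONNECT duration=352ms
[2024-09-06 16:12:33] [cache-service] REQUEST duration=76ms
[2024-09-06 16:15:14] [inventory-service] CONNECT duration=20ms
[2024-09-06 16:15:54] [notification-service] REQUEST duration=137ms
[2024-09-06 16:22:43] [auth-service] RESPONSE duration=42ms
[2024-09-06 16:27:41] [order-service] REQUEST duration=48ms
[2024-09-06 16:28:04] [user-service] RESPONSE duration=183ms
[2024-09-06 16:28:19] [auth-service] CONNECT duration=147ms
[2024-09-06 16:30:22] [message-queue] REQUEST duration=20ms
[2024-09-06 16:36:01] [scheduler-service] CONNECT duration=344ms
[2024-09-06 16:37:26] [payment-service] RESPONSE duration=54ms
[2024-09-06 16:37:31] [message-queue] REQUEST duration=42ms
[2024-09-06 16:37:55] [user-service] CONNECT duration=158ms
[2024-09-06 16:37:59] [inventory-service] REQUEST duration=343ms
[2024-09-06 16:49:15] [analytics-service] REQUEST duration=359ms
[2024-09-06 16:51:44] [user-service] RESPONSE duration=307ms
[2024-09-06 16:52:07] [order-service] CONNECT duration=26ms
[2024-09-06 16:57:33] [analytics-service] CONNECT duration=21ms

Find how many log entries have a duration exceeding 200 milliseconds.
5

To count timeouts:

1. Threshold: 200ms
2. Extract duration from each log entry
3. Count entries where duration > 200
4. Timeout count: 5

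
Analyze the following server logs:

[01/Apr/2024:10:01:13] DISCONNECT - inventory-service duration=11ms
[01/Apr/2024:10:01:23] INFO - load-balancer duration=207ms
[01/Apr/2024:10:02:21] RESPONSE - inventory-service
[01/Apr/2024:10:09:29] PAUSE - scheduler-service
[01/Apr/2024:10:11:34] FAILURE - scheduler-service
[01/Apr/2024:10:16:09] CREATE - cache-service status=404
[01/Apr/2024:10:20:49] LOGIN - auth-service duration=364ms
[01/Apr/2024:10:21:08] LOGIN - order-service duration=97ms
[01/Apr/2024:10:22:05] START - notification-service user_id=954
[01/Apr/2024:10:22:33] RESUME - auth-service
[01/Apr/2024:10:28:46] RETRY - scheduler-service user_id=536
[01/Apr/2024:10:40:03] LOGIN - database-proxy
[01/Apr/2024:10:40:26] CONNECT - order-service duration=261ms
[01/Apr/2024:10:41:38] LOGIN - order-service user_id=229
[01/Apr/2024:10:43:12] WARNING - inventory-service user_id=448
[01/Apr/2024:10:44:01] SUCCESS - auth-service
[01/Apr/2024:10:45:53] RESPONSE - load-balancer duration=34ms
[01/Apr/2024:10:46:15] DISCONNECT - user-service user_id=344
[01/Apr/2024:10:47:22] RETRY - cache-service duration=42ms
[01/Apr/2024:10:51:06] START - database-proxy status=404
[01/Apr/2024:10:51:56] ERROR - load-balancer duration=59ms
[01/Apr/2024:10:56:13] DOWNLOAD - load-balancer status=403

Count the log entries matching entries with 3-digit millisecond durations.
3

To find matching entries:

1. Pattern to match: entries with 3-digit millisecond durations
2. Scan each log entry for the pattern
3. Count matches: 3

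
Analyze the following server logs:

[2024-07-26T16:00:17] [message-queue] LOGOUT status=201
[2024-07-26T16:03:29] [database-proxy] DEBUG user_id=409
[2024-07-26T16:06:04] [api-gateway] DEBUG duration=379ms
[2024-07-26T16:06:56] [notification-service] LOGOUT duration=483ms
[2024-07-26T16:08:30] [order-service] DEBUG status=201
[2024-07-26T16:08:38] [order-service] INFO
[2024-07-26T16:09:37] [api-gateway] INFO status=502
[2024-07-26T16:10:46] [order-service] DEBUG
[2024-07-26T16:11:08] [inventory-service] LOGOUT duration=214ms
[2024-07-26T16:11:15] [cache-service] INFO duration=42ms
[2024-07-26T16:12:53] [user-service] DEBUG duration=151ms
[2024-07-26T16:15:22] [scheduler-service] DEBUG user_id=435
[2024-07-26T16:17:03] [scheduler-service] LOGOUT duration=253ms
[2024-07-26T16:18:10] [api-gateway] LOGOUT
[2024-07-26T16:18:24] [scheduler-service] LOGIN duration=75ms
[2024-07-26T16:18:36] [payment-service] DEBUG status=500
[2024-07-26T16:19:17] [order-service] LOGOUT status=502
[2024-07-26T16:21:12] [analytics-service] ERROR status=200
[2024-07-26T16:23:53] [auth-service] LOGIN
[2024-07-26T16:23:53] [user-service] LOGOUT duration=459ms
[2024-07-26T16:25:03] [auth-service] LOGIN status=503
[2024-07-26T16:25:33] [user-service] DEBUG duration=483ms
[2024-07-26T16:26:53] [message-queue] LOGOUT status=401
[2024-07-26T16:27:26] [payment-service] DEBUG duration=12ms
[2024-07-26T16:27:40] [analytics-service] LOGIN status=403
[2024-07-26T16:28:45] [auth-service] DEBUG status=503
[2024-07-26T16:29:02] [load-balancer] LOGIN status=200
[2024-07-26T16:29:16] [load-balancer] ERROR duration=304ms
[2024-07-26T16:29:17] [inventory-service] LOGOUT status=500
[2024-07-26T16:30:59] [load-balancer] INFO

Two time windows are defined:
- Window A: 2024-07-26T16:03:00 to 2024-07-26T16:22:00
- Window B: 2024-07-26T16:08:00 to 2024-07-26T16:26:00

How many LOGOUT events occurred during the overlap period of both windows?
4

To find overlap events:

1. Window A: 2024-07-26T16:03:00 to 2024-07-26T16:22:00
2. Window B: 2024-07-26T16:08:00 to 2024-07-26T16:26:00
3. Overlap period: 2024-07-26T16:08:00 to 2024-07-26T16:22:00
4. Count LOGOUT events in overlap: 4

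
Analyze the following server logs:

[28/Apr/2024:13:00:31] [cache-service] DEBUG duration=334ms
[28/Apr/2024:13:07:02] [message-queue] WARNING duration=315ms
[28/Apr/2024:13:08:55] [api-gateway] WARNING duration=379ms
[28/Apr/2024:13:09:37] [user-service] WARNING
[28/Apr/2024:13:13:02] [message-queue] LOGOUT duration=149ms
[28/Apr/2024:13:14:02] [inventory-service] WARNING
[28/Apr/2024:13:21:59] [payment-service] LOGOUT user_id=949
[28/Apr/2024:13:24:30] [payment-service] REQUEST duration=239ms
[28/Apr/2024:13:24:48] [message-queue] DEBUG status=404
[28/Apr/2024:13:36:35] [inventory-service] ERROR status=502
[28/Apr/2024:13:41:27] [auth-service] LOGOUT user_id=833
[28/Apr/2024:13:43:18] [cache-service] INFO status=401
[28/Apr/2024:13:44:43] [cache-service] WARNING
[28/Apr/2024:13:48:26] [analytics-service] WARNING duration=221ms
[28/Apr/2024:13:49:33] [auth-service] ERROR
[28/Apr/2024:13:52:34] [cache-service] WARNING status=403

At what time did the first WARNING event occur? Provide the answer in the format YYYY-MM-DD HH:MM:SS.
2024-04-28 13:07:02

To find the first event:

1. Filter for all WARNING events
2. Sort by timestamp
3. Select the first one
4. Timestamp: 2024-04-28 13:07:02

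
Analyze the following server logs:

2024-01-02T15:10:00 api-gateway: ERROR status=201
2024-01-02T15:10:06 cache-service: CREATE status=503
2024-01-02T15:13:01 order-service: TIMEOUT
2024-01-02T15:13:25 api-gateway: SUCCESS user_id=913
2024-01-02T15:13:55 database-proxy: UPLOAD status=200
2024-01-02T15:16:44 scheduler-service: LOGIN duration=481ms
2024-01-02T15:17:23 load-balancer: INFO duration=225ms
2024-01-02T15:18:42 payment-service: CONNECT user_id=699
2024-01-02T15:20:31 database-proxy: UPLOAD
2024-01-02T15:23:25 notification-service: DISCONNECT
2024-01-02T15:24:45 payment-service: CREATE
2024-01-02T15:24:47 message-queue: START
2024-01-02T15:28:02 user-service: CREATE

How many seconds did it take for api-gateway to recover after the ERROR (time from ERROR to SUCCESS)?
205

To calculate recovery time:

1. Find ERROR event for api-gateway: 2024-01-02T15:10:00
2. Find next SUCCESS event for api-gateway: 2024-01-02T15:13:25
3. Recovery time: 2024-01-02T15:13:25 - 2024-01-02T15:10:00 = 205 seconds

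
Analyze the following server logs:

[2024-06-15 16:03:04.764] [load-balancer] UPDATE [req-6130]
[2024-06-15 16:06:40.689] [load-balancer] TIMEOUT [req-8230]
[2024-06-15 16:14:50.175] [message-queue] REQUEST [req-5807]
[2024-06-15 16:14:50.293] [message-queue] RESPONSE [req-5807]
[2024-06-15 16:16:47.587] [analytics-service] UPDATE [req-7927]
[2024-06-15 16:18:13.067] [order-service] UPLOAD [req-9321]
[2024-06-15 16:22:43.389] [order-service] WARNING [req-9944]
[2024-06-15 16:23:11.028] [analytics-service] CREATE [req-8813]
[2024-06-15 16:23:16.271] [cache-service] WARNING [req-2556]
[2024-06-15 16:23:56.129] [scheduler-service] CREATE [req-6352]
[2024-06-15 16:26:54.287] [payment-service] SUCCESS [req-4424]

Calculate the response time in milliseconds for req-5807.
118

To calculate latency:

1. Find REQUEST with id req-5807: 2024-06-15 16:14:50.175
2. Find RESPONSE with id req-5807: 2024-06-15 16:14:50.293
3. Latency: 2024-06-15 16:14:50.293 - 2024-06-15 16:14:50.175 = 118ms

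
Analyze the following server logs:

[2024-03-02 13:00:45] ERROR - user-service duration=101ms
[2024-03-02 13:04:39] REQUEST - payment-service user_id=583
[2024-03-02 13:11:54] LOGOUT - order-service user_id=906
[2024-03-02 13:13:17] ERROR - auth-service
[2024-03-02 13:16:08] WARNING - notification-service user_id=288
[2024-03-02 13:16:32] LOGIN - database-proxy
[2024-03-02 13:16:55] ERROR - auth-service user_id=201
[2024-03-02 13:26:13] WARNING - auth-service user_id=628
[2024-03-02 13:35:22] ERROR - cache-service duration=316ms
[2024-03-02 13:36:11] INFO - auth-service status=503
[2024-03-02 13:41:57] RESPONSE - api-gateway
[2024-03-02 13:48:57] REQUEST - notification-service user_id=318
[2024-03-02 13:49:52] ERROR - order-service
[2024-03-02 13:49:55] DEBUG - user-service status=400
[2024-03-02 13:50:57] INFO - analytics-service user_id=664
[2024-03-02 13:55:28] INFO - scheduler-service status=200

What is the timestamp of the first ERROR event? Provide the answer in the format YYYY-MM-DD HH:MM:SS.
2024-03-02 13:00:45

To find the first event:

1. Filter for all ERROR events
2. Sort by timestamp
3. Select the first one
4. Timestamp: 2024-03-02 13:00:45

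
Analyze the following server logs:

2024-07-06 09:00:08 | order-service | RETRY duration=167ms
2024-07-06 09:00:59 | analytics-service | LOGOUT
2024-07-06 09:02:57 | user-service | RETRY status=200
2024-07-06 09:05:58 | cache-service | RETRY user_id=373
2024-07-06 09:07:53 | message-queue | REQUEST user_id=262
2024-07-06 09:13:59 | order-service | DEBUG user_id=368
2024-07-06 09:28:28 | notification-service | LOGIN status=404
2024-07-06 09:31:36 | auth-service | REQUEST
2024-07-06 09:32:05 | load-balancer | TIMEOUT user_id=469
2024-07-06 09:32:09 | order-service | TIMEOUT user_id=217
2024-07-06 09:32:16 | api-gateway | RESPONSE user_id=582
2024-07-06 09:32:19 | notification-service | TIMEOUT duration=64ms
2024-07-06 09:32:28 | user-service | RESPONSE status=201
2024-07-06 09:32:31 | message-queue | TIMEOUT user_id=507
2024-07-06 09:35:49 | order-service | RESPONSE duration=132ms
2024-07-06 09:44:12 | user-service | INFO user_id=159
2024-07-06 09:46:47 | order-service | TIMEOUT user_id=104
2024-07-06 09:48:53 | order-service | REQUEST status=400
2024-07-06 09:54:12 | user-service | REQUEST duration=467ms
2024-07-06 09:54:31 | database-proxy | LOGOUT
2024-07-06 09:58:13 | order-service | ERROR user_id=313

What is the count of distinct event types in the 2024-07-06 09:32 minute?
2

To count unique event types:

1. Filter events in the minute starting at 2024-07-06 09:32
2. Extract event types from matching entries
3. Count unique types: 2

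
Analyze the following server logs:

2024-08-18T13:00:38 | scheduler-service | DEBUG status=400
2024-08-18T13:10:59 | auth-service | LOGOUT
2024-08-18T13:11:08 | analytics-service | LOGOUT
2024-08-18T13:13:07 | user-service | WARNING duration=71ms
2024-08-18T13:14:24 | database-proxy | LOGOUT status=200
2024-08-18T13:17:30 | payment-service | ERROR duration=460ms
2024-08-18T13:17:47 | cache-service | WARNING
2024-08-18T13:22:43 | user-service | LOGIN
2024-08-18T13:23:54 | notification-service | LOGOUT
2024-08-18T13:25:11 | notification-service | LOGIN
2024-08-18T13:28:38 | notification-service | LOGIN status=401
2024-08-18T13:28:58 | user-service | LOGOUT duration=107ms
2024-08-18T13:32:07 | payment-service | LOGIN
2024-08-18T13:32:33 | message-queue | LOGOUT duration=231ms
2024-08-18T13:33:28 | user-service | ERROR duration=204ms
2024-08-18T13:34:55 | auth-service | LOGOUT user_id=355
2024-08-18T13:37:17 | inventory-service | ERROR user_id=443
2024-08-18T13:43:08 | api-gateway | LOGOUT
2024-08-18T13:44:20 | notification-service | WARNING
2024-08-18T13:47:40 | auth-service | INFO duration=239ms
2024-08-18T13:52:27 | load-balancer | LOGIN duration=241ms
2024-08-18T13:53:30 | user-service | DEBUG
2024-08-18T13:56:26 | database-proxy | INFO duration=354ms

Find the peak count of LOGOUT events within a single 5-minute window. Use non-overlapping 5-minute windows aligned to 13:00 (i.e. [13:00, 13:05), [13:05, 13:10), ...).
3

To find the burst window:

1. Divide the log period into non-overlapping 5-minute windows starting at 13:00
2. Count LOGOUT events in each window
3. Find the window with maximum count
4. Maximum events in a window: 3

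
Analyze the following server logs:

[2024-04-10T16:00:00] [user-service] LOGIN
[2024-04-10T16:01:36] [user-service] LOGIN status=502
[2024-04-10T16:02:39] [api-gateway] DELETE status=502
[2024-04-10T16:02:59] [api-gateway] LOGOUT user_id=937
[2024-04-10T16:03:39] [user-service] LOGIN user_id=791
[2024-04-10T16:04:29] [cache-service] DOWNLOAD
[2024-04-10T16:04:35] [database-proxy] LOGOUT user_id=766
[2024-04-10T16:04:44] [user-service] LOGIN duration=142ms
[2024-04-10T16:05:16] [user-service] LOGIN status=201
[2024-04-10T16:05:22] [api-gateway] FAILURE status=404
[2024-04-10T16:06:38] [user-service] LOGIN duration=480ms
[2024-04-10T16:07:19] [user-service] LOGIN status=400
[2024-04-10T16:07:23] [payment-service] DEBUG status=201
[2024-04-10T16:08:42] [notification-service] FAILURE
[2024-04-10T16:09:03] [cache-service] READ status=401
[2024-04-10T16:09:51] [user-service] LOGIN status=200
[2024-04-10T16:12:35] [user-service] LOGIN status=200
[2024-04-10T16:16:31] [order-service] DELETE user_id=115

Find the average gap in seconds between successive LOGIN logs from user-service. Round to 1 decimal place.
94.4

To calculate average interval:

1. Find all LOGIN events for user-service in order
2. Calculate time gaps between consecutive events
3. Compute mean of gaps: 755 / 8 = 94.4 seconds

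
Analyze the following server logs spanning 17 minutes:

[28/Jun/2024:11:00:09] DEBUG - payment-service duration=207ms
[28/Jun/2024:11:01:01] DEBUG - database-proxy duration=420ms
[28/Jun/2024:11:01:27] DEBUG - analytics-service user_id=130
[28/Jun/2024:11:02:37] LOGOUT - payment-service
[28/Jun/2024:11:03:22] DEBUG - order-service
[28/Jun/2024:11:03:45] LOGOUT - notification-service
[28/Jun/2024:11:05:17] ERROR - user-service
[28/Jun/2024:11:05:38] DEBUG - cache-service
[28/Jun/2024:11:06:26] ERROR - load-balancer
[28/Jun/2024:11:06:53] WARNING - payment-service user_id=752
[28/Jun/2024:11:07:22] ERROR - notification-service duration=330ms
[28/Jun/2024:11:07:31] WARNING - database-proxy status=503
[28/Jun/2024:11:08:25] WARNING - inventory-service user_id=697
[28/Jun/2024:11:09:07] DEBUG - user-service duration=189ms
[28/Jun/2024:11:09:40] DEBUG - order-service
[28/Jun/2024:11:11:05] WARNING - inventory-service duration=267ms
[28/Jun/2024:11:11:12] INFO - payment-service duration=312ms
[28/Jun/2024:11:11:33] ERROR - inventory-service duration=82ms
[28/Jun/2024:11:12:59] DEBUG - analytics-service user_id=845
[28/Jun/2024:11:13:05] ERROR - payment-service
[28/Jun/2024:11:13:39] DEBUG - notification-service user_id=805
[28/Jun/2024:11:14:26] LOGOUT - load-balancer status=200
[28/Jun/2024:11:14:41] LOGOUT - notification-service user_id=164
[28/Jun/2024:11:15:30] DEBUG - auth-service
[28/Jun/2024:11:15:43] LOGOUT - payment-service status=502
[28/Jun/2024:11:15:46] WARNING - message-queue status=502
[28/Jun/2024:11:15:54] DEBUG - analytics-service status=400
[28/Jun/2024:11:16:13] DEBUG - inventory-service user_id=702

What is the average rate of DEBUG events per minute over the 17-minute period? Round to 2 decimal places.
0.71

To calculate the rate:

1. Count total DEBUG events: 12
2. Total time period: 17 minutes
3. Rate = 12 / 17 = 0.71 events per minute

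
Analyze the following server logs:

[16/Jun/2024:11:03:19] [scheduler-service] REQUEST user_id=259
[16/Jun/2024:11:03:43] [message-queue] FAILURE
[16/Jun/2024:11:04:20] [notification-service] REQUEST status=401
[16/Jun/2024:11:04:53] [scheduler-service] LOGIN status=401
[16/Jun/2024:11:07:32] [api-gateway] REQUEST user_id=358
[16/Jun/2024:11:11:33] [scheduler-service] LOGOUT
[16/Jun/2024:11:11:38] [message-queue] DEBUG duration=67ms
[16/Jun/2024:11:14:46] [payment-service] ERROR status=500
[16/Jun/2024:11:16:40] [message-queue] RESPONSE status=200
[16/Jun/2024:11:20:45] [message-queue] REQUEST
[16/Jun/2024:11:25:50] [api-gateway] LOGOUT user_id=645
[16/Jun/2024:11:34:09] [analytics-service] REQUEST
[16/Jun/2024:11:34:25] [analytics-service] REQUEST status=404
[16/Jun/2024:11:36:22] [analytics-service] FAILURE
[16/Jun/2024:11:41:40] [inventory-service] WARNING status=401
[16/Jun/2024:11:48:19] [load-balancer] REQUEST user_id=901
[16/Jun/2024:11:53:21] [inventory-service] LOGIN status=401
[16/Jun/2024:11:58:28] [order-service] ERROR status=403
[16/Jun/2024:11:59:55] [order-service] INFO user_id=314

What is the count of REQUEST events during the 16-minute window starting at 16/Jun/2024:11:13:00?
1

To count events in the time window:

1. Window boundaries: 16/Jun/2024:11:13:00 to 16/Jun/2024:11:29:00
2. Filter for REQUEST events within this window
3. Count matching events: 1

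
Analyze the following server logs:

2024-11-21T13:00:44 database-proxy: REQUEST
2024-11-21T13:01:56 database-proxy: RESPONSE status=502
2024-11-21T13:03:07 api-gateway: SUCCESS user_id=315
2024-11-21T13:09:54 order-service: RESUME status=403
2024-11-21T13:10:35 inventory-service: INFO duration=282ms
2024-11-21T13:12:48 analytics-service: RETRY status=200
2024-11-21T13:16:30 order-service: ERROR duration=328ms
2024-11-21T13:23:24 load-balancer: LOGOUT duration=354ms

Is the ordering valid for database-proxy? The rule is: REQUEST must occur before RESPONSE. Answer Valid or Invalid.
Valid

To validate ordering:

1. Required order: REQUEST → RESPONSE
2. Rule: REQUEST must occur before RESPONSE
3. Check actual order of events for database-proxy
4. Result: Valid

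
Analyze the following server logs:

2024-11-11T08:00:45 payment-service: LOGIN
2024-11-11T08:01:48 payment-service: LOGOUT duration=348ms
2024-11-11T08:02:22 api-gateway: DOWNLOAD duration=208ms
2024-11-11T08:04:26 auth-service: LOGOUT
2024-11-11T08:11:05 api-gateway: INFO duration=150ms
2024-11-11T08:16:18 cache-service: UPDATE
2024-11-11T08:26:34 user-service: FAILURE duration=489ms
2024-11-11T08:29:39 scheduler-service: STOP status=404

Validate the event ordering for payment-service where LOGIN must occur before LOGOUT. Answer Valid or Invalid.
Valid

To validate ordering:

1. Required order: LOGIN → LOGOUT
2. Rule: LOGIN must occur before LOGOUT
3. Check actual order of events for payment-service
4. Result: Valid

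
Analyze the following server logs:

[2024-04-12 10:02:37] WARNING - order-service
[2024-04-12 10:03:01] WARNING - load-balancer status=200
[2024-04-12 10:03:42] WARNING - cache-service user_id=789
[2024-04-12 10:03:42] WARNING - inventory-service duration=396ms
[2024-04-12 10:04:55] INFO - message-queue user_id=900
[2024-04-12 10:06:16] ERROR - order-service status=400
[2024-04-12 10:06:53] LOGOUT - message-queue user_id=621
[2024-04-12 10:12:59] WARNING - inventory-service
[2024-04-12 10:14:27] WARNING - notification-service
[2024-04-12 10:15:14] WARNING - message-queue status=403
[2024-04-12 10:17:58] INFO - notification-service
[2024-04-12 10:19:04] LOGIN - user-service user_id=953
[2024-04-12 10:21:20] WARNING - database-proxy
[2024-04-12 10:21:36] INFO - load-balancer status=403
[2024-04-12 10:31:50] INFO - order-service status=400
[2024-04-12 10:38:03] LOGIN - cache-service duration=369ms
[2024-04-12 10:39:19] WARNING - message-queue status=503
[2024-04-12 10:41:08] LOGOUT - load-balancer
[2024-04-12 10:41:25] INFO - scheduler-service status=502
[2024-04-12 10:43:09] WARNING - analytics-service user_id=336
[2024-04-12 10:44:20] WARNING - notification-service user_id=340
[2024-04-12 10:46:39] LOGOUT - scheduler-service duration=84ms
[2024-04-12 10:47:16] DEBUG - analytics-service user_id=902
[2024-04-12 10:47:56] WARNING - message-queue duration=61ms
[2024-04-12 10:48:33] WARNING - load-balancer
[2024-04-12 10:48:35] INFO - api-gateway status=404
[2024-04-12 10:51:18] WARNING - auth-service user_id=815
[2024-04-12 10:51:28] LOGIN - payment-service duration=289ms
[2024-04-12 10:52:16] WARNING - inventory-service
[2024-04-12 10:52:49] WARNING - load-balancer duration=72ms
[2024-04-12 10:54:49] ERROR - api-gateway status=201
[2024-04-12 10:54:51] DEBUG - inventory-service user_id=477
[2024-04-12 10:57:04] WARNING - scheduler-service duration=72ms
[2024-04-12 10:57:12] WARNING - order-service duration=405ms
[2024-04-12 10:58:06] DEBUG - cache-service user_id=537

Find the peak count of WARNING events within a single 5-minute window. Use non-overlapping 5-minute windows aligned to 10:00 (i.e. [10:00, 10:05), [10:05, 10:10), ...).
4

To find the burst window:

1. Divide the log period into non-overlapping 5-minute windows starting at 10:00
2. Count WARNING events in each window
3. Find the window with maximum count
4. Maximum events in a window: 4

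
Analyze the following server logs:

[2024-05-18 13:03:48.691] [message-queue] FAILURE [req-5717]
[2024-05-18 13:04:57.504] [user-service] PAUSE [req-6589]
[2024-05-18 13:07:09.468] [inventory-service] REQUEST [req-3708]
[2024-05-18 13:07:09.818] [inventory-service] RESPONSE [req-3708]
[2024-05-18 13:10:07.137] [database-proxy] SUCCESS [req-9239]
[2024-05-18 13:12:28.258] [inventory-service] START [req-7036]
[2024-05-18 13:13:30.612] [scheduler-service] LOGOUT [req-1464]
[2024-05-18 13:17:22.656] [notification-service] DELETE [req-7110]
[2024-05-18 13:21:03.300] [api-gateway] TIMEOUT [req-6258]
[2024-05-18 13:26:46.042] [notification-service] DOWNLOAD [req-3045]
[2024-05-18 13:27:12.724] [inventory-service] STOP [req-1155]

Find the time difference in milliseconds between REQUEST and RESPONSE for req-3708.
350

To calculate latency:

1. Find REQUEST with id req-3708: 2024-05-18 13:07:09.468
2. Find RESPONSE with id req-3708: 2024-05-18 13:07:09.818
3. Latency: 2024-05-18 13:07:09.818 - 2024-05-18 13:07:09.468 = 350ms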